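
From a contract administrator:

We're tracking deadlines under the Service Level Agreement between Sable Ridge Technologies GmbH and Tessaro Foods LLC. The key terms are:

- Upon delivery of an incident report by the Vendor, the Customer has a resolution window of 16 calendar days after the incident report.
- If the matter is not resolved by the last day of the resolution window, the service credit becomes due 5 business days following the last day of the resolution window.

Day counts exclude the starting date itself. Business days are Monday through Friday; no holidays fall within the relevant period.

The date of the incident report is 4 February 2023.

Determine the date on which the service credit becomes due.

The last day of the resolution window: 16 calendar days after 4 February 2023 is 20 February 2023.
From Monday, 20 February 2023, 5 business days (Feb 21, Feb 22, Feb 23, Feb 24, Feb 27, skipping weekends) brings us to Monday, 27 February 2023, which is the date on which the service credit becomes due.

27 February 2023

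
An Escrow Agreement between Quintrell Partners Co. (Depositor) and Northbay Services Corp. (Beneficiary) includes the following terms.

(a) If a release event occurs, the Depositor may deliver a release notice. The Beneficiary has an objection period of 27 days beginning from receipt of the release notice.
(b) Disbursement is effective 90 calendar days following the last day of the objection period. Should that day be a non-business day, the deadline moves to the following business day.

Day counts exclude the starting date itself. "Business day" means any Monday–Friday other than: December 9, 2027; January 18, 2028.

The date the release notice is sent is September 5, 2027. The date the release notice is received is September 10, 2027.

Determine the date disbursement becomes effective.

Adding 27 calendar days to September 10, 2027 gives October 7, 2027, which is the last day of the objection period.
Adding 90 calendar days to October 7, 2027 gives January 5, 2028, which is the date disbursement becomes effective. January 5, 2028 is a Wednesday and is not a listed holiday, so no roll-forward applies.

January 5, 2028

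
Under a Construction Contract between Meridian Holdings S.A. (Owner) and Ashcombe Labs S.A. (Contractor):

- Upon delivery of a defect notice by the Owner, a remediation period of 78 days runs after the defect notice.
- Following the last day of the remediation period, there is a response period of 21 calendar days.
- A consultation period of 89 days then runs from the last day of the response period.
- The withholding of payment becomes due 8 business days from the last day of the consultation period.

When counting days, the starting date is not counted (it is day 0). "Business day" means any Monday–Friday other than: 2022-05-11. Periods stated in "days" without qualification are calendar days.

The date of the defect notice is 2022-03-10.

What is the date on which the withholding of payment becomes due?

The last day of the remediation period: 78 calendar days after 2022-03-10 is 2022-05-27.
The last day of the response period: 2022-05-27 + 21 days = 2022-06-17.
The last day of the consultation period: 89 calendar days after 2022-06-17 is 2022-09-14.
From Wednesday, 2022-09-14, 8 business days (Sep 15, Sep 16, Sep 19, Sep 20, Sep 21, Sep 22, Sep 23, Sep 26, skipping weekends) brings us to Monday, 2022-09-26, which is the date on which the withholding of payment becomes due.

2022-09-26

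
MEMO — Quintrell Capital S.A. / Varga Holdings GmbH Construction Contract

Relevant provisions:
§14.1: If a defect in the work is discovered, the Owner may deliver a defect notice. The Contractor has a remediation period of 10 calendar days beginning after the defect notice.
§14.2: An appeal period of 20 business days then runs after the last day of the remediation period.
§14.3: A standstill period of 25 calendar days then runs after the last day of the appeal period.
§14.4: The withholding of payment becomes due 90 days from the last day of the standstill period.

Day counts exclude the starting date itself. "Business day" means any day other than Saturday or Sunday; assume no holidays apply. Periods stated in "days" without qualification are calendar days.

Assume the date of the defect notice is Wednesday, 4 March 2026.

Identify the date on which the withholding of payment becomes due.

3 August 2026

The last day of the remediation period: 10 calendar days after 4 March 2026 is 14 March 2026.
The last day of the appeal period: 20 business days after Saturday, 14 March 2026, skipping weekends — Mar 16, Mar 17, Mar 18, Mar 19, …, Apr 8, Apr 9, Apr 10 — lands on Friday, 10 April 2026.
Adding 25 calendar days to 10 April 2026 gives 5 May 2026, which is the last day of the standstill period.
The date on which the withholding of payment becomes due: 90 calendar days after 5 May 2026 is 3 August 2026.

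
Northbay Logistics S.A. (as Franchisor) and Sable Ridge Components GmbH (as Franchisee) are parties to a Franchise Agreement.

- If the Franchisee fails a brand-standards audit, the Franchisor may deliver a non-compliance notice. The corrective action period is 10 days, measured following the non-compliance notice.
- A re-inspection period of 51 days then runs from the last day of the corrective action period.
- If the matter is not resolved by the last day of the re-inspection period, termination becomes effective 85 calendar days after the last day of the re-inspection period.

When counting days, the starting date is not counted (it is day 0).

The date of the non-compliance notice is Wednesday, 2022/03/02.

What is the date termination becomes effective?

2022/07/26

The last day of the corrective action period: 2022/03/02 + 10 days = 2022/03/12.
The last day of the re-inspection period: 51 calendar days after 2022/03/12 is 2022/05/02.
The date termination becomes effective: 2022/05/02 + 85 days = 2022/07/26.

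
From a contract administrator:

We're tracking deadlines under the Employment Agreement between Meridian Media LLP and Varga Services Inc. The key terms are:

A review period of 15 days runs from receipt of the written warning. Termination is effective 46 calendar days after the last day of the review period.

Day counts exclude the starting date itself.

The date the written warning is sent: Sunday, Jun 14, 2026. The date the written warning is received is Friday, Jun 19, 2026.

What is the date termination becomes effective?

Aug 19, 2026

The last day of the review period: 15 calendar days after Jun 19, 2026 is Jul 4, 2026.
Adding 46 calendar days to Jul 4, 2026 gives Aug 19, 2026, which is the date termination becomes effective.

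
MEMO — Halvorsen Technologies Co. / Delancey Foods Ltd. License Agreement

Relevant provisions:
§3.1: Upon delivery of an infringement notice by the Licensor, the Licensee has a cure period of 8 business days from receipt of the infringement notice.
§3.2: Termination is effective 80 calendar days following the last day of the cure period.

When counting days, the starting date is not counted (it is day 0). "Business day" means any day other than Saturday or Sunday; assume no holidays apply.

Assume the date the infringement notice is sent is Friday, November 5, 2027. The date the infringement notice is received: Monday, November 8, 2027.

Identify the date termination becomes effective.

February 6, 2028

The last day of the cure period: 8 business days after Monday, November 8, 2027, skipping weekends — Nov 9, Nov 10, Nov 11, Nov 12, Nov 15, Nov 16, Nov 17, Nov 18 — lands on Thursday, November 18, 2027.
The date termination becomes effective: 80 calendar days after November 18, 2027 is February 6, 2028.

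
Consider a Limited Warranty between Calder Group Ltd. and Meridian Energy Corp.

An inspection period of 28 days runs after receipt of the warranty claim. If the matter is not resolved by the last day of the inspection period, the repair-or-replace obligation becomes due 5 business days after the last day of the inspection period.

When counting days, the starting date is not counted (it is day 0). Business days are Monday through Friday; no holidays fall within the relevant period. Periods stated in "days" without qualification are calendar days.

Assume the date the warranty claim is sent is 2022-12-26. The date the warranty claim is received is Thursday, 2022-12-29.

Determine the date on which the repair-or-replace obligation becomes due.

2023-02-02

Adding 28 calendar days to 2022-12-29 gives 2023-01-26, which is the last day of the inspection period.
The date on which the repair-or-replace obligation becomes due: counting 5 business days from Thursday, 2023-01-26 (Jan 27, Jan 30, Jan 31, Feb 1, Feb 2, skipping weekends) reaches Thursday, 2023-02-02.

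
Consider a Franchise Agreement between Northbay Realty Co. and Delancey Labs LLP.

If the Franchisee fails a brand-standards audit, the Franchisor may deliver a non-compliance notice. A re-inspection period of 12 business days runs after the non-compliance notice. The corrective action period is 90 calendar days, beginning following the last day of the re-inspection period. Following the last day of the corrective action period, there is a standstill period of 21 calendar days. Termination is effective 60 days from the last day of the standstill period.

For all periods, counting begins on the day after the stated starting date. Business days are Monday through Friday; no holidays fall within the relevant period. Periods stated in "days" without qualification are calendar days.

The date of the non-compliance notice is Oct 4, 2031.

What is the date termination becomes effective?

Apr 9, 2032

The last day of the re-inspection period: 12 business days after Saturday, Oct 4, 2031, skipping weekends — Oct 6, Oct 7, Oct 8, Oct 9, …, Oct 17, Oct 20, Oct 21 — lands on Tuesday, Oct 21, 2031.
The last day of the corrective action period: Oct 21, 2031 + 90 days = Jan 19, 2032.
Adding 21 calendar days to Jan 19, 2032 gives Feb 9, 2032, which is the last day of the standstill period.
The date termination becomes effective: Feb 9, 2032 + 60 days = Apr 9, 2032.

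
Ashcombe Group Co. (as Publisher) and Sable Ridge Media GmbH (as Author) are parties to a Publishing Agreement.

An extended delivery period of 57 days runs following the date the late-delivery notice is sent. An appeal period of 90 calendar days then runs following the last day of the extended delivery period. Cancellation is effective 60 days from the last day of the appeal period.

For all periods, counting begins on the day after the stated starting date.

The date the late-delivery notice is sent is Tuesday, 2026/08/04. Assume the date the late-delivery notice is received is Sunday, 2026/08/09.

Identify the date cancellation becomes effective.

The last day of the extended delivery period: 2026/08/04 + 57 days = 2026/09/30.
Adding 90 calendar days to 2026/09/30 gives 2026/12/29, which is the last day of the appeal period.
The date cancellation becomes effective: 60 calendar days after 2026/12/29 is 2027/02/27.

2027/02/27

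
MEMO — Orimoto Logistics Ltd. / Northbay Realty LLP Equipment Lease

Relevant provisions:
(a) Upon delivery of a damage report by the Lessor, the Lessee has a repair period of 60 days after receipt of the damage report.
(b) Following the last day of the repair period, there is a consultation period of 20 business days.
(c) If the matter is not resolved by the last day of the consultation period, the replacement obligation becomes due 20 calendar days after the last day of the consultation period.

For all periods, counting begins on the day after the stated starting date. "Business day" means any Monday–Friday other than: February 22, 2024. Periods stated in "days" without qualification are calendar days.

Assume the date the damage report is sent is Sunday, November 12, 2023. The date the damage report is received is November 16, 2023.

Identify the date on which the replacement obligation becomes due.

March 3, 2024

The last day of the repair period: November 16, 2023 + 60 days = January 15, 2024.
The last day of the consultation period: counting 20 business days from Monday, January 15, 2024 (Jan 16, Jan 17, Jan 18, Jan 19, …, Feb 8, Feb 9, Feb 12, skipping weekends) reaches Monday, February 12, 2024.
Adding 20 calendar days to February 12, 2024 gives March 3, 2024, which is the date on which the replacement obligation becomes due.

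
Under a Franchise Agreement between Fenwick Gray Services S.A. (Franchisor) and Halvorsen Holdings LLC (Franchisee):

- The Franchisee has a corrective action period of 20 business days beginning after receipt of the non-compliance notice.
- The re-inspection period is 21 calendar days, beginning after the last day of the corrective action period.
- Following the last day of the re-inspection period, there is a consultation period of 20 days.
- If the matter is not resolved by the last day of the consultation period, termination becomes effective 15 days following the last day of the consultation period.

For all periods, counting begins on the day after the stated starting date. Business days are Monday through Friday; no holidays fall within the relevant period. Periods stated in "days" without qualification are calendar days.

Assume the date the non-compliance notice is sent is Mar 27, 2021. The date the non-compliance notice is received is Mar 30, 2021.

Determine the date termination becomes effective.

The last day of the corrective action period: counting 20 business days from Tuesday, Mar 30, 2021 (Mar 31, Apr 1, Apr 2, Apr 5, …, Apr 23, Apr 26, Apr 27, skipping weekends) reaches Tuesday, Apr 27, 2021.
The last day of the re-inspection period: 21 calendar days after Apr 27, 2021 is May 18, 2021.
The last day of the consultation period: 20 calendar days after May 18, 2021 is Jun 7, 2021.
Adding 15 calendar days to Jun 7, 2021 gives Jun 22, 2021, which is the date termination becomes effective.

Jun 22, 2021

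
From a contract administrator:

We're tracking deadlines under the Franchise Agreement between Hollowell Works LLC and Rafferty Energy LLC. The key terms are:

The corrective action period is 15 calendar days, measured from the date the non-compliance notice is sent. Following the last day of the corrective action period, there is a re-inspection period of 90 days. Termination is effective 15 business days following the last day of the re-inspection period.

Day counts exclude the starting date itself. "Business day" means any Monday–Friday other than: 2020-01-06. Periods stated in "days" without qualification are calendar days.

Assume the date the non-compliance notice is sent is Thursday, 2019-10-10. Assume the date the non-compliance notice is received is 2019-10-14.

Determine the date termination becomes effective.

2020-02-13

Adding 15 calendar days to 2019-10-10 gives 2019-10-25, which is the last day of the corrective action period.
The last day of the re-inspection period: 90 calendar days after 2019-10-25 is 2020-01-23.
From Thursday, 2020-01-23, 15 business days (Jan 24, Jan 27, Jan 28, Jan 29, …, Feb 11, Feb 12, Feb 13, skipping weekends) brings us to Thursday, 2020-02-13, which is the date termination becomes effective.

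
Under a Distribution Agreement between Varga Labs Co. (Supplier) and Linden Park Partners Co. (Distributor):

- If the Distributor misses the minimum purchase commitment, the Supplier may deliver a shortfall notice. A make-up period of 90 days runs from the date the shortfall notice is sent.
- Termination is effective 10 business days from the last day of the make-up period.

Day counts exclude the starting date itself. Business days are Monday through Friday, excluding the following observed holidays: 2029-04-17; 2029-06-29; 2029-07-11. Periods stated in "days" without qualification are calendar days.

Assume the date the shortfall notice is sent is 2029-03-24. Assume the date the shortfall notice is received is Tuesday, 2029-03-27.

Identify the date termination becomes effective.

The last day of the make-up period: 90 calendar days after 2029-03-24 is 2029-06-22.
The date termination becomes effective: 10 business days after Friday, 2029-06-22, skipping weekends and the listed holiday on Jun 29 — Jun 25, Jun 26, Jun 27, Jun 28, Jul 2, Jul 3, Jul 4, Jul 5, Jul 6, Jul 9 — lands on Monday, 2029-07-09.

2029-07-09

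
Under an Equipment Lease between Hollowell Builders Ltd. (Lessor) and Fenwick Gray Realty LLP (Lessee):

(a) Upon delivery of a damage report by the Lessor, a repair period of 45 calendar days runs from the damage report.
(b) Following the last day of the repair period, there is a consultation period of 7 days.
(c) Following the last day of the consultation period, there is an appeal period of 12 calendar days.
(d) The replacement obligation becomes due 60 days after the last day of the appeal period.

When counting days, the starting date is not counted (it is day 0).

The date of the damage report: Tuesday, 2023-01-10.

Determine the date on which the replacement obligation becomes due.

The last day of the repair period: 45 calendar days after 2023-01-10 is 2023-02-24.
The last day of the consultation period: 7 calendar days after 2023-02-24 is 2023-03-03.
The last day of the appeal period: 2023-03-03 + 12 days = 2023-03-15.
The date on which the replacement obligation becomes due: 2023-03-15 + 60 days = 2023-05-14.

2023-05-14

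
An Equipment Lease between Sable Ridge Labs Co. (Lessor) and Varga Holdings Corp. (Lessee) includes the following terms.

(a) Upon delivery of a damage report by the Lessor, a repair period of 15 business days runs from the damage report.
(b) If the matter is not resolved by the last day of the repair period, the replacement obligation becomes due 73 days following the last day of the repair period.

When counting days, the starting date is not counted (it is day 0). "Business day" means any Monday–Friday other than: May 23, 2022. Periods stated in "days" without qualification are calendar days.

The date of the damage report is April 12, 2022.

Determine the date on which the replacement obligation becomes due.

July 15, 2022

The last day of the repair period: counting 15 business days from Tuesday, April 12, 2022 (Apr 13, Apr 14, Apr 15, Apr 18, …, Apr 29, May 2, May 3, skipping weekends) reaches Tuesday, May 3, 2022.
Adding 73 calendar days to May 3, 2022 gives July 15, 2022, which is the date on which the replacement obligation becomes due.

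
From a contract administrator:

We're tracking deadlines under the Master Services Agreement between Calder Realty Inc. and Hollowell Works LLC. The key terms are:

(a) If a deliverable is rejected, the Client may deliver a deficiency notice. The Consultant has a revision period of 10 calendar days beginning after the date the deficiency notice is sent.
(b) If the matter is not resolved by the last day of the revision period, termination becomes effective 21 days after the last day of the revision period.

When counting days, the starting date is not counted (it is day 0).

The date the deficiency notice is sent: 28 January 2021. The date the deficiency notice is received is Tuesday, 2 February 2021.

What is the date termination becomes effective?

The last day of the revision period: 10 calendar days after 28 January 2021 is 7 February 2021.
The date termination becomes effective: 7 February 2021 + 21 days = 28 February 2021.

28 February 2021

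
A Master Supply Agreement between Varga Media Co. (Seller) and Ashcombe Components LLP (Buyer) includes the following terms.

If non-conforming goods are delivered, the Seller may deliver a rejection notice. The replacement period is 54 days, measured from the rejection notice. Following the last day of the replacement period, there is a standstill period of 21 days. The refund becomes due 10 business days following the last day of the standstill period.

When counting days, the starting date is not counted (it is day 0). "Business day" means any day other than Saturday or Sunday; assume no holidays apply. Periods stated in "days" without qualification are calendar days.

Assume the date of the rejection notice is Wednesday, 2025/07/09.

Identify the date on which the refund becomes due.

2025/10/06

Adding 54 calendar days to 2025/07/09 gives 2025/09/01, which is the last day of the replacement period.
The last day of the standstill period: 2025/09/01 + 21 days = 2025/09/22.
From Monday, 2025/09/22, 10 business days (Sep 23, Sep 24, Sep 25, Sep 26, Sep 29, Sep 30, Oct 1, Oct 2, Oct 3, Oct 6, skipping weekends) brings us to Monday, 2025/10/06, which is the date on which the refund becomes due.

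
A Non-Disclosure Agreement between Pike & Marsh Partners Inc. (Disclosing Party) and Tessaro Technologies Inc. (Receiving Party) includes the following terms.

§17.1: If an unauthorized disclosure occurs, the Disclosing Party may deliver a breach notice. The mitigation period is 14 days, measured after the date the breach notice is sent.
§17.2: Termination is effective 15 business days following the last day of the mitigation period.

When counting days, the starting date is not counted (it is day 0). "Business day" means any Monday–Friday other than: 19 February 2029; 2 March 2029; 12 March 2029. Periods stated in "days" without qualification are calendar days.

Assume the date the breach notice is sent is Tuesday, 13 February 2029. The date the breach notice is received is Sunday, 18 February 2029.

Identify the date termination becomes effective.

The last day of the mitigation period: 14 calendar days after 13 February 2029 is 27 February 2029.
The date termination becomes effective: counting 15 business days from Tuesday, 27 February 2029 (Feb 28, Mar 1, Mar 5, Mar 6, …, Mar 20, Mar 21, Mar 22, skipping weekends and the listed holidays on Mar 2, Mar 12) reaches Thursday, 22 March 2029.

22 March 2029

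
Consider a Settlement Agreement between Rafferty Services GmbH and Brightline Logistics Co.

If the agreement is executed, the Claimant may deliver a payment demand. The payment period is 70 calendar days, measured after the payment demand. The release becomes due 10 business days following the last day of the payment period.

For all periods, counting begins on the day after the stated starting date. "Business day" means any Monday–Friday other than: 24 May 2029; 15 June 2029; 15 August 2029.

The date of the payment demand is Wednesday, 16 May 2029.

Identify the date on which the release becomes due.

8 August 2029

The last day of the payment period: 70 calendar days after 16 May 2029 is 25 July 2029.
The date on which the release becomes due: 10 business days after Wednesday, 25 July 2029, skipping weekends — Jul 26, Jul 27, Jul 30, Jul 31, Aug 1, Aug 2, Aug 3, Aug 6, Aug 7, Aug 8 — lands on Wednesday, 8 August 2029.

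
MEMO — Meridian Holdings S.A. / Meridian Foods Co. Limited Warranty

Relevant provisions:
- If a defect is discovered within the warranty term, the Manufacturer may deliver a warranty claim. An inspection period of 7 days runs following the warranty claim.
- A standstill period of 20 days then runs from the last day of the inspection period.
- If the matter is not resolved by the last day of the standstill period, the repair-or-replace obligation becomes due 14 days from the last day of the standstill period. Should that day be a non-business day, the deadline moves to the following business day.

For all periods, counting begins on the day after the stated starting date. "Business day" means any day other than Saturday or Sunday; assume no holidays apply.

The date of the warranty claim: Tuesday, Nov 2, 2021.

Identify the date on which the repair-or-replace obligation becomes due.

The last day of the inspection period: 7 calendar days after Nov 2, 2021 is Nov 9, 2021.
The last day of the standstill period: Nov 9, 2021 + 20 days = Nov 29, 2021.
The date on which the repair-or-replace obligation becomes due: 14 calendar days after Nov 29, 2021 is Dec 13, 2021. Dec 13, 2021 is a Monday, so no roll-forward applies.

Dec 13, 2021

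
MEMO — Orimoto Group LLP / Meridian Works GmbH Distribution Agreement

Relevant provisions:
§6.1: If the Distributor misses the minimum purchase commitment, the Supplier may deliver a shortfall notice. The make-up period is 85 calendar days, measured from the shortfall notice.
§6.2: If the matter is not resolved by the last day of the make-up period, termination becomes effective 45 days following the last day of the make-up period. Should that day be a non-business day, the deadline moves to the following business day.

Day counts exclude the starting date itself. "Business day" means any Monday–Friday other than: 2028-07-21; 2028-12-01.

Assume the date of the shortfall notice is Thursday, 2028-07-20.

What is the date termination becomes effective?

The last day of the make-up period: 85 calendar days after 2028-07-20 is 2028-10-13.
The date termination becomes effective: 2028-10-13 + 45 days = 2028-11-27. 2028-11-27 is a Monday and is not a listed holiday, so no roll-forward applies.

2028-11-27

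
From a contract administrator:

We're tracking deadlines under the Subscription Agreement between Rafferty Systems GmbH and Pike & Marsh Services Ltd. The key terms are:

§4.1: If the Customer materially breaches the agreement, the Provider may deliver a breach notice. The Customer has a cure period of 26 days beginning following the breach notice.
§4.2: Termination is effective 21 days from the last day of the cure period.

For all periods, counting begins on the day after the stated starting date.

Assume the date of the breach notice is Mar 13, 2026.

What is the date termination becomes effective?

The last day of the cure period: Mar 13, 2026 + 26 days = Apr 8, 2026.
The date termination becomes effective: 21 calendar days after Apr 8, 2026 is Apr 29, 2026.

Apr 29, 2026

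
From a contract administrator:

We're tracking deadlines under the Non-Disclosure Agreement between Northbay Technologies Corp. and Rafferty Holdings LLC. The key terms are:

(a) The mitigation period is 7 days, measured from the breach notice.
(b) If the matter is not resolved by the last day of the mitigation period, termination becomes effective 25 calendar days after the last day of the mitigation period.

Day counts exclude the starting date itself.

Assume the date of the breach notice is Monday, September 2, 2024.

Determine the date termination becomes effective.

October 4, 2024

Adding 7 calendar days to September 2, 2024 gives September 9, 2024, which is the last day of the mitigation period.
The date termination becomes effective: 25 calendar days after September 9, 2024 is October 4, 2024.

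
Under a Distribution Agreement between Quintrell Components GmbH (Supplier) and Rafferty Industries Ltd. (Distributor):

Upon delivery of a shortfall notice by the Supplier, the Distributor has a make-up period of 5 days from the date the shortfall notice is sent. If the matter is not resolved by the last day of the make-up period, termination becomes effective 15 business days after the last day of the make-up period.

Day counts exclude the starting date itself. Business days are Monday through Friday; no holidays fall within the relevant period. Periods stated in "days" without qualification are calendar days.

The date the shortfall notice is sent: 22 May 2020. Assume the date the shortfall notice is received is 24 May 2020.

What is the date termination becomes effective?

17 June 2020

The last day of the make-up period: 5 calendar days after 22 May 2020 is 27 May 2020.
The date termination becomes effective: counting 15 business days from Wednesday, 27 May 2020 (May 28, May 29, Jun 1, Jun 2, …, Jun 15, Jun 16, Jun 17, skipping weekends) reaches Wednesday, 17 June 2020.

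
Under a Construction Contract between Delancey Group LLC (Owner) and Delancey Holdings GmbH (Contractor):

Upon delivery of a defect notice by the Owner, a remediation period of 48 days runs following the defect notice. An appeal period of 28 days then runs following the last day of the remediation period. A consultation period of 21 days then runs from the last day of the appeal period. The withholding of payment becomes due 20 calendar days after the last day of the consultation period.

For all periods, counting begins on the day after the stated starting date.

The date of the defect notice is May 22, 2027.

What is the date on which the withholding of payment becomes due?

The last day of the remediation period: 48 calendar days after May 22, 2027 is Jul 9, 2027.
The last day of the appeal period: 28 calendar days after Jul 9, 2027 is Aug 6, 2027.
The last day of the consultation period: 21 calendar days after Aug 6, 2027 is Aug 27, 2027.
Adding 20 calendar days to Aug 27, 2027 gives Sep 16, 2027, which is the date on which the withholding of payment becomes due.

Sep 16, 2027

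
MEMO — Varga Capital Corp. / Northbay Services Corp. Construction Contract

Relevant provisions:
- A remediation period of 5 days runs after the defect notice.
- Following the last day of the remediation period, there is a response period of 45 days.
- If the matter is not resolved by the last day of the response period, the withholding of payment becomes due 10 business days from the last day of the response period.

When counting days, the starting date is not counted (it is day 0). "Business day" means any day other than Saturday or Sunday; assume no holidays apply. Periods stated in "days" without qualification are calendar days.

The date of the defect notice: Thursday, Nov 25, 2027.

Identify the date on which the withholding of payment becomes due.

Jan 28, 2028

Adding 5 calendar days to Nov 25, 2027 gives Nov 30, 2027, which is the last day of the remediation period.
The last day of the response period: Nov 30, 2027 + 45 days = Jan 14, 2028.
The date on which the withholding of payment becomes due: 10 business days after Friday, Jan 14, 2028, skipping weekends — Jan 17, Jan 18, Jan 19, Jan 20, Jan 21, Jan 24, Jan 25, Jan 26, Jan 27, Jan 28 — lands on Friday, Jan 28, 2028.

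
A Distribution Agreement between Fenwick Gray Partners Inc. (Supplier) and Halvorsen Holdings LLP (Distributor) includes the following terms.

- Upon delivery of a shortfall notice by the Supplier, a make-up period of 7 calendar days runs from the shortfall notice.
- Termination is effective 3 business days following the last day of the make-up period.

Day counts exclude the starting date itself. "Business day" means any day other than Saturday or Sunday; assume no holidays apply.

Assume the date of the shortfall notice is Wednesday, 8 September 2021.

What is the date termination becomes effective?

The last day of the make-up period: 7 calendar days after 8 September 2021 is 15 September 2021.
The date termination becomes effective: counting 3 business days from Wednesday, 15 September 2021 (Sep 16, Sep 17, Sep 20, skipping weekends) reaches Monday, 20 September 2021.

20 September 2021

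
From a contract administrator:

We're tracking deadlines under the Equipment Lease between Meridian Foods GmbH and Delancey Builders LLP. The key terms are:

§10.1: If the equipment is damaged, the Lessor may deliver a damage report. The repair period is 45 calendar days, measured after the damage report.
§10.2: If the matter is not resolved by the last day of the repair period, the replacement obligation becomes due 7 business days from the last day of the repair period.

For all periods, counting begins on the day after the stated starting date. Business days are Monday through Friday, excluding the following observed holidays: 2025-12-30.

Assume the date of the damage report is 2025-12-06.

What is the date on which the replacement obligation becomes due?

The last day of the repair period: 2025-12-06 + 45 days = 2026-01-20.
The date on which the replacement obligation becomes due: counting 7 business days from Tuesday, 2026-01-20 (Jan 21, Jan 22, Jan 23, Jan 26, Jan 27, Jan 28, Jan 29, skipping weekends) reaches Thursday, 2026-01-29.

2026-01-29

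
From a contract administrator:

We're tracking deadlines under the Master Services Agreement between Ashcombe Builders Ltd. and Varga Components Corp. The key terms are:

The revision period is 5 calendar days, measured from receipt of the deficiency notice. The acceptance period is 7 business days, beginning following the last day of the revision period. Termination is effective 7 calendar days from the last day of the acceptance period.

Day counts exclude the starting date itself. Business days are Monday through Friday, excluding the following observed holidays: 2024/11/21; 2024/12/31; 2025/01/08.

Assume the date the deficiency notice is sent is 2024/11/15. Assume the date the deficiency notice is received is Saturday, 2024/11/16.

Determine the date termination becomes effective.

2024/12/09

Adding 5 calendar days to 2024/11/16 gives 2024/11/21, which is the last day of the revision period.
From Thursday, 2024/11/21, 7 business days (Nov 22, Nov 25, Nov 26, Nov 27, Nov 28, Nov 29, Dec 2, skipping weekends) brings us to Monday, 2024/12/02, which is the last day of the acceptance period.
Adding 7 calendar days to 2024/12/02 gives 2024/12/09, which is the date termination becomes effective.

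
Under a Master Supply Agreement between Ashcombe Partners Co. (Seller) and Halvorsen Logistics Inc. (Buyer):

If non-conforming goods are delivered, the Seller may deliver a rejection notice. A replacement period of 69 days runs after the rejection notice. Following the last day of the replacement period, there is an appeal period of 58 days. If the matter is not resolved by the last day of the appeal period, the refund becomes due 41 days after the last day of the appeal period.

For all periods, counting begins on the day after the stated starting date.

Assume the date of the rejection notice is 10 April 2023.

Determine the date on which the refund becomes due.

The last day of the replacement period: 10 April 2023 + 69 days = 18 June 2023.
The last day of the appeal period: 18 June 2023 + 58 days = 15 August 2023.
The date on which the refund becomes due: 15 August 2023 + 41 days = 25 September 2023.

25 September 2023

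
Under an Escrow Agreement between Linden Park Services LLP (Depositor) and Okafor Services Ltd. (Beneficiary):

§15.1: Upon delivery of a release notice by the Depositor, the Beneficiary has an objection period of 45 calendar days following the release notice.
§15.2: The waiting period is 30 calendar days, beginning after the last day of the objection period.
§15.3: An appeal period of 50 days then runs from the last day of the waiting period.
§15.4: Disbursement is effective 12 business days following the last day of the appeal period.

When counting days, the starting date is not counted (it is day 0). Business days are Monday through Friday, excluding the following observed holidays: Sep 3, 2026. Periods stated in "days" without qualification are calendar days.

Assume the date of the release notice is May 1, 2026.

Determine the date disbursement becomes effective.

The last day of the objection period: 45 calendar days after May 1, 2026 is Jun 15, 2026.
The last day of the waiting period: 30 calendar days after Jun 15, 2026 is Jul 15, 2026.
The last day of the appeal period: 50 calendar days after Jul 15, 2026 is Sep 3, 2026.
From Thursday, Sep 3, 2026, 12 business days (Sep 4, Sep 7, Sep 8, Sep 9, …, Sep 17, Sep 18, Sep 21, skipping weekends) brings us to Monday, Sep 21, 2026, which is the date disbursement becomes effective.

Sep 21, 2026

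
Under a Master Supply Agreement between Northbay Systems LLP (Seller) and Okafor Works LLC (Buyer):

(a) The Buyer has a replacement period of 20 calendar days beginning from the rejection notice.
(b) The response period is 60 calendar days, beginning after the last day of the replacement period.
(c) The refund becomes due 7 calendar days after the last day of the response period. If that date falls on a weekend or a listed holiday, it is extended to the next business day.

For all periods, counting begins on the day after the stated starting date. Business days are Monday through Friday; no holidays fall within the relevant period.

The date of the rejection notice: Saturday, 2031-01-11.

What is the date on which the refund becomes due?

2031-04-08

The last day of the replacement period: 2031-01-11 + 20 days = 2031-01-31.
The last day of the response period: 2031-01-31 + 60 days = 2031-04-01.
Adding 7 calendar days to 2031-04-01 gives 2031-04-08, which is the date on which the refund becomes due. 2031-04-08 is a Tuesday, so no roll-forward applies.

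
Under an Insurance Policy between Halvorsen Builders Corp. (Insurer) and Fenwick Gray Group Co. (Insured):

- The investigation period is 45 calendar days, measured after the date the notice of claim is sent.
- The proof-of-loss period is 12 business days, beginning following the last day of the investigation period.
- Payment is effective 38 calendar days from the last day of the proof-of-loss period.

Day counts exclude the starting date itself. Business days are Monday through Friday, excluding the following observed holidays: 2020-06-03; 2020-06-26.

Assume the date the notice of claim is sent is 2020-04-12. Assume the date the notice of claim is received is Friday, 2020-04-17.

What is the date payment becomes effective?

Adding 45 calendar days to 2020-04-12 gives 2020-05-27, which is the last day of the investigation period.
The last day of the proof-of-loss period: counting 12 business days from Wednesday, 2020-05-27 (May 28, May 29, Jun 1, Jun 2, …, Jun 11, Jun 12, Jun 15, skipping weekends and the listed holiday on Jun 3) reaches Monday, 2020-06-15.
Adding 38 calendar days to 2020-06-15 gives 2020-07-23, which is the date payment becomes effective.

2020-07-23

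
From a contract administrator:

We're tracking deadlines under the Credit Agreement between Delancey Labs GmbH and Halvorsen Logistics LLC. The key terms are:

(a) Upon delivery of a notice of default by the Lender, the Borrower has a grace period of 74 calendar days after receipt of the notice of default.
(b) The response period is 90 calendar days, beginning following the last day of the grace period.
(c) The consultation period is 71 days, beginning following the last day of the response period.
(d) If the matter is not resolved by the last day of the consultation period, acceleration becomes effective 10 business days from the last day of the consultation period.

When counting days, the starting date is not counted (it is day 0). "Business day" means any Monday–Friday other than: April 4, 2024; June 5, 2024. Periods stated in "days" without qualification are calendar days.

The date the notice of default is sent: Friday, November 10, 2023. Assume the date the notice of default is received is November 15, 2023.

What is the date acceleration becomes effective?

July 19, 2024

Adding 74 calendar days to November 15, 2023 gives January 28, 2024, which is the last day of the grace period.
The last day of the response period: January 28, 2024 + 90 days = April 27, 2024.
Adding 71 calendar days to April 27, 2024 gives July 7, 2024, which is the last day of the consultation period.
The date acceleration becomes effective: 10 business days after Sunday, July 7, 2024, skipping weekends — Jul 8, Jul 9, Jul 10, Jul 11, Jul 12, Jul 15, Jul 16, Jul 17, Jul 18, Jul 19 — lands on Friday, July 19, 2024.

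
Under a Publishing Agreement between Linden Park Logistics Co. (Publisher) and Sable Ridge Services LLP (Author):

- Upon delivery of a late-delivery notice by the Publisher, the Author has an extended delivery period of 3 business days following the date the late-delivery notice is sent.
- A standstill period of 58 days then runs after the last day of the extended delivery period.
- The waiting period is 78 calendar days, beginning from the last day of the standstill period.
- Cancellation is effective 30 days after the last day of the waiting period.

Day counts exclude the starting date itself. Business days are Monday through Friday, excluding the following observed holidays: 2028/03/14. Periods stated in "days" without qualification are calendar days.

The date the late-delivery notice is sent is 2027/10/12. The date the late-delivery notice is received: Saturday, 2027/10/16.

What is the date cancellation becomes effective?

From Tuesday, 2027/10/12, 3 business days (Oct 13, Oct 14, Oct 15, skipping weekends) brings us to Friday, 2027/10/15, which is the last day of the extended delivery period.
The last day of the standstill period: 2027/10/15 + 58 days = 2027/12/12.
Adding 78 calendar days to 2027/12/12 gives 2028/02/28, which is the last day of the waiting period.
Adding 30 calendar days to 2028/02/28 gives 2028/03/29, which is the date cancellation becomes effective.

2028/03/29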